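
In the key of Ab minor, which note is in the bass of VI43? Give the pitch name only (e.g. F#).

VI in Ab minor has root Fb; the chord is Fb-Ab-Cb-Eb.
The figure 43 means second inversion — the fifth is in the bass.

Cb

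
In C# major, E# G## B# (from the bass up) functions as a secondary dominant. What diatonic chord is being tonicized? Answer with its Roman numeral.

vi

The chord is a major triad on E#.
A dominant resolves down a perfect fifth: E# → A#. In C# major, A# is scale degree 6, i.e. vi.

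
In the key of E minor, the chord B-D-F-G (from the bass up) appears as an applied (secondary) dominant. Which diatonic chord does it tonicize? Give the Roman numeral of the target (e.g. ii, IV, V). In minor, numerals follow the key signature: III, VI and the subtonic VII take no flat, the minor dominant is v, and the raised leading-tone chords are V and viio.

The chord is a dominant seventh chord on G.
A dominant resolves down a perfect fifth: G → C. In E minor, C is scale degree 6, i.e. VI.

VI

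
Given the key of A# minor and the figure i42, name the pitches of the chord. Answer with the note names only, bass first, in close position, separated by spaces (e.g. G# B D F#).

G# A# C# E#

In A# minor, scale degree 1 is A#, and the diatonic chord built there is a minor seventh chord.
That chord is spelled A#-C#-E#-G#.
The figured bass 42 indicates third inversion, placing the seventh (G#) in the bass: G#-A#-C#-E#.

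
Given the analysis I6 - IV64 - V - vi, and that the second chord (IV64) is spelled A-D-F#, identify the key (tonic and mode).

A major

The anchor chord is a major triad on D, labeled IV64.
If D is scale degree 4 and the mode makes that degree carry a major triad, the tonic is A and the mode is major.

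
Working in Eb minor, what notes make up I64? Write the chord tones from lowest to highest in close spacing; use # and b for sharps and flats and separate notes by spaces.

Scale degree 1 in Eb minor is Eb; here the chord built on it is altered to a major triad. I64 is the major tonic (Picardy third), borrowed from the parallel major.
So the chord is Eb-G-Bb, a major triad.
With the 64 figure the chord is in second inversion; from the bass Bb upward in close position it reads Bb-Eb-G.

Bb Eb G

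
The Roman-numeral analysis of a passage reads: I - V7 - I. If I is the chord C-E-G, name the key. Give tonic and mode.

C major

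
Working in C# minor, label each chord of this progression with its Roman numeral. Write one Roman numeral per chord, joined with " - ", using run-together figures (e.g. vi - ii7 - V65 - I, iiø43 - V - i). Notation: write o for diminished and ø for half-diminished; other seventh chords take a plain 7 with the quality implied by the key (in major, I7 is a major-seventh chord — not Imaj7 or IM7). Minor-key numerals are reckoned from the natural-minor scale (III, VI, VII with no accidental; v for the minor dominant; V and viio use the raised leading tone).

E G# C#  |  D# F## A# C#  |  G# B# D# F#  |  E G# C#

i6 - V7/V - V7 - i6

E-G#-C#: root C# is the tonic; minor triad there is i6.
D#-F##-A#-C# is the secondary dominant of V (dominant seventh chord on D#): V7/V.
G#-B#-D#-F# has root G#, degree 5 in C# minor, so V7.
E-G#-C# has root C#, degree 1 in C# minor, so i6.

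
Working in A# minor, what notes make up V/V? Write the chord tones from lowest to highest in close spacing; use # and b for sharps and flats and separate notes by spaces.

V/V is a secondary dominant — the dominant triad of V. V in A# minor is E#, so the applied chord's root is B#, a perfect fifth above.
Building a major triad on B# gives B#-D##-F##.

B# D## F##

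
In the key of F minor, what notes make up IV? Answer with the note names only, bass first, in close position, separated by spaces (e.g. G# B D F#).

IV is the major subdominant, borrowed from the parallel major. In F minor that root is Bb.
So the chord is Bb-D-F.

Bb D F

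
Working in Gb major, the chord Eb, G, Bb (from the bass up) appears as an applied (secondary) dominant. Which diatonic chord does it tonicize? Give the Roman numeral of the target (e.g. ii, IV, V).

ii

The chord is a major triad on Eb.
A dominant resolves down a perfect fifth: Eb → Ab. In Gb major, Ab is scale degree 2, i.e. ii.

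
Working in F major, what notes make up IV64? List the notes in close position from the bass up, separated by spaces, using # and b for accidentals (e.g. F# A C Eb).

F Bb D

In F major, the subdominant is Bb, and the diatonic chord built there is a major triad.
Stacking thirds from Bb gives Bb-D-F.
With the 64 figure the chord is in second inversion; from the bass F upward in close position it reads F-Bb-D.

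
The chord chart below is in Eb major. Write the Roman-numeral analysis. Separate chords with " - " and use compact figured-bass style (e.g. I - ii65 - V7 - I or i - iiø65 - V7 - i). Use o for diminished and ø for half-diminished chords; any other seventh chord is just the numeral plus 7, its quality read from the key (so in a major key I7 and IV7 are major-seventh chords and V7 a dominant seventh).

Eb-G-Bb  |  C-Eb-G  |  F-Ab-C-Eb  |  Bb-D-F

Eb-G-Bb: major triad on Eb = scale degree 1 → I.
C-Eb-G: root C is the submediant; minor triad there is vi.
F-Ab-C-Eb: minor seventh chord on F = scale degree 2 → ii7.
Bb-D-F: major triad on Bb = scale degree 5 → V.

I - vi - ii7 - V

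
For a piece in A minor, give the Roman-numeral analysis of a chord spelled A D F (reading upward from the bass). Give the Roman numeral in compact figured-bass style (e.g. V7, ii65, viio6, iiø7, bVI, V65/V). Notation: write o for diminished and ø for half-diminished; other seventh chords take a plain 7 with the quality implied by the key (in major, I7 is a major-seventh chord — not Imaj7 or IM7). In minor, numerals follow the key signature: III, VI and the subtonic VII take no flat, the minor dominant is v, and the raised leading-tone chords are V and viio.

iv64

The pitches D-F-A form a minor triad rooted on D.
In A minor, D is the subdominant; the diatonic minor triad there is iv.
With A in the bass the chord is in second inversion, so the figured bass is 64.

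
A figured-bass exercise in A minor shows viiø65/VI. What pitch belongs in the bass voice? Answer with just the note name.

G

The applied chord viiø65/VI is rooted on E: E-G-Bb-D.
The figure 65 means first inversion — the third is in the bass.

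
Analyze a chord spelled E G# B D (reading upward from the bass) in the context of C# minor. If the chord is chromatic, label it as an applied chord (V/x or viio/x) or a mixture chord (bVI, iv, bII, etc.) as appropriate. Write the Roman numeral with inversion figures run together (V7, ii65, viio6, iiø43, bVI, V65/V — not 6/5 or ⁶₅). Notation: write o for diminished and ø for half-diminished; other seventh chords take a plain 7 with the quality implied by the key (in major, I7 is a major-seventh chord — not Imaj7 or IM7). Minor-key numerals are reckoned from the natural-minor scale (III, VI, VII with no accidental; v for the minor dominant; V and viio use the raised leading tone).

V7/VI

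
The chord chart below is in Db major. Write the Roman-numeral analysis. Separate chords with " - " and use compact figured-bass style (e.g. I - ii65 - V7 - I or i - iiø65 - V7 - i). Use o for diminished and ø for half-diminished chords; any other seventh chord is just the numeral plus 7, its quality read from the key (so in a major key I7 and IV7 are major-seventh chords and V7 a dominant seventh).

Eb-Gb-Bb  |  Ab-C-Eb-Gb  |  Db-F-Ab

Eb-Gb-Bb: root Eb is the supertonic; minor triad there is ii.
Ab-C-Eb-Gb: dominant seventh chord on Ab = scale degree 5 → V7.
Db-F-Ab: major triad on Db = scale degree 1 → I.

ii - V7 - I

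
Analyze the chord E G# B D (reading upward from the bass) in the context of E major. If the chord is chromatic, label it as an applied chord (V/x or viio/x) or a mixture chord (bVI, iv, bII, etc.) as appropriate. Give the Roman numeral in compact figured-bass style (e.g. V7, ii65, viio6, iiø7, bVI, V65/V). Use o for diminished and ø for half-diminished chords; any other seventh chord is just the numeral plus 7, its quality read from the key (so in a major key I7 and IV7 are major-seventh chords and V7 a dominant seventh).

V7/IV

The pitches E-G#-B-D form a dominant seventh chord rooted on E.
E is not a diatonic chord root with this quality in E major, but it lies a perfect fifth above A (IV), so the chord functions as an applied dominant of IV.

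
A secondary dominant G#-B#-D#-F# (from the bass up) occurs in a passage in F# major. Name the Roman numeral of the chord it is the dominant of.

V

The chord is a dominant seventh chord on G#.
A dominant resolves down a perfect fifth: G# → C#. In F# major, C# is scale degree 5, i.e. V.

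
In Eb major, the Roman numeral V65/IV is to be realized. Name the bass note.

G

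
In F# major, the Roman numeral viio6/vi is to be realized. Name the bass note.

The applied chord viio6/vi is rooted on C##: C##-E#-G#.
The figure 6 means first inversion — the third is in the bass.

E#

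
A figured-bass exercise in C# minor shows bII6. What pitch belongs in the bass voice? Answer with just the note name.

bII in C# minor has root D; the chord is D-F#-A.
The figure 6 means first inversion — the third is in the bass.

F#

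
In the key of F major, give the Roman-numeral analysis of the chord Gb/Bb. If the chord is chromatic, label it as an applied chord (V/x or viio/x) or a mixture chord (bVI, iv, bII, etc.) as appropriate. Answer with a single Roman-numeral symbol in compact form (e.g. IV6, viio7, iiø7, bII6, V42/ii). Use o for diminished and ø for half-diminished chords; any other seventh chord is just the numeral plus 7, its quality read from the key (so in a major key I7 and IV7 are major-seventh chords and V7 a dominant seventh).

bII6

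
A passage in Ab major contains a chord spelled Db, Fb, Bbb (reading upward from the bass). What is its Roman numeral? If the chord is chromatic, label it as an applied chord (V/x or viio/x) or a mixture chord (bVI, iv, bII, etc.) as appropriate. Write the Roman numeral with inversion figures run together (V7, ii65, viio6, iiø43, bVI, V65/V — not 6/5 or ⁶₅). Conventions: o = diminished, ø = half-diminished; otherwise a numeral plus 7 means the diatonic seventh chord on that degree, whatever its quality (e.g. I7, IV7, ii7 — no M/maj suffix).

The pitches Bbb-Db-Fb form a major triad rooted on Bbb.
Bbb is the lowered second degree of Ab major (diatonic 2 would be Bb). This is the Neapolitan sixth — a major triad on the lowered second degree, here in its customary first inversion.
With Db in the bass the chord is in first inversion, so the figured bass is 6.

bII6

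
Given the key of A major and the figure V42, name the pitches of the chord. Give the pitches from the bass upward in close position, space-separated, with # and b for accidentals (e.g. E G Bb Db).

D E G# B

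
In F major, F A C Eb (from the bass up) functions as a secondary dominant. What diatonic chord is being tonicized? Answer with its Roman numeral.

IV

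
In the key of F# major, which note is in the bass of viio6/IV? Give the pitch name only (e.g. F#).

The applied chord viio6/IV is rooted on A#: A#-C#-E.
The figure 6 means first inversion — the third is in the bass.

C#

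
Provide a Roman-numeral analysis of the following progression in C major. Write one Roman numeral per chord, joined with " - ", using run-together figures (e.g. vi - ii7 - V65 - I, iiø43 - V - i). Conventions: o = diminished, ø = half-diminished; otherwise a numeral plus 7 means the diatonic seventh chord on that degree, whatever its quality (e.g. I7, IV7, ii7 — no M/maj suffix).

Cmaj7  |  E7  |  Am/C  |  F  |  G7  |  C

Cmaj7 has root C, degree 1 in C major, so I7.
E7: chromatic; E is V of vi, so V7/vi.
Am/C: root A is the submediant; minor triad there is vi6.
F: major triad on F = scale degree 4 → IV.
G7 has root G, degree 5 in C major, so V7.
C: major triad on C = scale degree 1 → I.

I7 - V7/vi - vi6 - IV - V7 - I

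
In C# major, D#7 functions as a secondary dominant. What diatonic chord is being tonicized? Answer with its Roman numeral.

V

The chord is a dominant seventh chord on D#.
A dominant resolves down a perfect fifth: D# → G#. In C# major, G# is scale degree 5, i.e. V.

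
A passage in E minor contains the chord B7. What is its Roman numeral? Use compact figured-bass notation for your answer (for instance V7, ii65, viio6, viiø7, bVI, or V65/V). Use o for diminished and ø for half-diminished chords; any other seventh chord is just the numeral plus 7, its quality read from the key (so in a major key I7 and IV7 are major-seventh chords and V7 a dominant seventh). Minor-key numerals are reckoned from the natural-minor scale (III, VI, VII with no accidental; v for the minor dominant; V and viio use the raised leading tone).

V7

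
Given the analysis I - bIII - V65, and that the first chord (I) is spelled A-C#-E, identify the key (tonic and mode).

I is given as A-C#-E — a major triad with root A.
If A is scale degree 1 and the mode makes that degree carry a major triad, the tonic is A and the mode is major.

A major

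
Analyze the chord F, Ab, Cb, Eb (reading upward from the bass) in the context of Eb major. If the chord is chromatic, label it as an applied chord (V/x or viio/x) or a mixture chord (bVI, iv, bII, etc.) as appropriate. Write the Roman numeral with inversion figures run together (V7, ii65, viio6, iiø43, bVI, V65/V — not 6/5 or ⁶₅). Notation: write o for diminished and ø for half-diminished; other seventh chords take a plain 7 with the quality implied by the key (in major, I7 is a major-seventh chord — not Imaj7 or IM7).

Stacked in thirds the chord is F-Ab-Cb-Eb: a half-diminished seventh chord on F.
F is the second degree of Eb major. This is the half-diminished supertonic seventh, borrowed from the parallel minor.

iiø7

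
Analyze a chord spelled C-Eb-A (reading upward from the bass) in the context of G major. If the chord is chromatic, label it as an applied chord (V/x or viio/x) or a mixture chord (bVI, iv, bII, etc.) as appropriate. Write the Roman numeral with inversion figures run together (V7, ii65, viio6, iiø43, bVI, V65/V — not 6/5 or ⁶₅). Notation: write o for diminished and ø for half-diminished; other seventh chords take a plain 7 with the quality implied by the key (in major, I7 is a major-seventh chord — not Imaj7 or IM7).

iio6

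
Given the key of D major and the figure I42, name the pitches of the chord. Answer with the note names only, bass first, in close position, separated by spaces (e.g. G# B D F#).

C# D F# A

The numeral's case and figure indicate a major seventh chord. In D major its root, the first degree, is D.
Stacking thirds from D gives D-F#-A-C#.
With the 42 figure the chord is in third inversion; from the bass C# upward in close position it reads C#-D-F#-A.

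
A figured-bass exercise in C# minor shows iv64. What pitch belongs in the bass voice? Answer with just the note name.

iv in C# minor has root F#; the chord is F#-A-C#.
The figure 64 means second inversion — the fifth is in the bass.

C#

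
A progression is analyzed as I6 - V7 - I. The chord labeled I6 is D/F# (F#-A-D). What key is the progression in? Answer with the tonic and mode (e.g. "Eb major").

I6 is given as F#-A-D — a major triad with root D.
If D is scale degree 1 and the mode makes that degree carry a major triad, the tonic is D and the mode is major.

D major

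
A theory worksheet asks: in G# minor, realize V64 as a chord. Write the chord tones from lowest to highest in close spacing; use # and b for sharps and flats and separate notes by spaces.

A# D# F##

In G# minor, the fifth degree is D#. The dominant is major (leading tone raised), so V is a major triad.
Stacking thirds from D# gives D#-F##-A#.
The figured bass 64 indicates second inversion, placing the fifth (A#) in the bass: A#-D#-F##.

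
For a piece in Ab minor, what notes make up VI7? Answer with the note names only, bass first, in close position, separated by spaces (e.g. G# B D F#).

Fb Ab Cb Eb

In Ab minor, scale degree 6 is Fb, and the diatonic chord built there is a major seventh chord.
Stacking thirds from Fb gives Fb-Ab-Cb-Eb.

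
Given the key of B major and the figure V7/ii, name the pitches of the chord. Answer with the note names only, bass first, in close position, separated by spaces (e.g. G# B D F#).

The slash means an applied dominant: we want the dominant of ii. In B major, ii is C# minor, and its dominant is built on G#.
Building a dominant seventh chord on G# gives G#-B#-D#-F#.

G# B# D# F#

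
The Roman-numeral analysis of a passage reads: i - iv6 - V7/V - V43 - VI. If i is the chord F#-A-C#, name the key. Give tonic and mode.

F# minor

The chord F#m is a minor triad rooted on F#; its label is i.
If F# is scale degree 1 and the mode makes that degree carry a minor triad, the tonic is F# and the mode is minor.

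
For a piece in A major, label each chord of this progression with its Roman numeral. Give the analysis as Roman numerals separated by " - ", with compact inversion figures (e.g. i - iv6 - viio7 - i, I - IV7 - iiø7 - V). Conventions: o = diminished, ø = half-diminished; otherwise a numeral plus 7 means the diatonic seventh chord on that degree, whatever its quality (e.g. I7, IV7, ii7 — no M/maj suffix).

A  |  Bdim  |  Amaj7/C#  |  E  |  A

I - iio - I65 - V - I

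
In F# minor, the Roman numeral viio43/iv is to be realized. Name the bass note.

The applied chord viio43/iv is rooted on A#: A#-C#-E-G.
The figure 43 means second inversion — the fifth is in the bass.

E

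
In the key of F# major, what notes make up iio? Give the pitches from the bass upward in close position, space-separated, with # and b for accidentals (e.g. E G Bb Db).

G# B D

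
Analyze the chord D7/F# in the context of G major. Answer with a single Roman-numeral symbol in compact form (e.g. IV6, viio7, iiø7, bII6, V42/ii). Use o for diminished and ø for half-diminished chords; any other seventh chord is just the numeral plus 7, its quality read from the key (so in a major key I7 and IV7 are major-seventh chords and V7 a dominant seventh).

V65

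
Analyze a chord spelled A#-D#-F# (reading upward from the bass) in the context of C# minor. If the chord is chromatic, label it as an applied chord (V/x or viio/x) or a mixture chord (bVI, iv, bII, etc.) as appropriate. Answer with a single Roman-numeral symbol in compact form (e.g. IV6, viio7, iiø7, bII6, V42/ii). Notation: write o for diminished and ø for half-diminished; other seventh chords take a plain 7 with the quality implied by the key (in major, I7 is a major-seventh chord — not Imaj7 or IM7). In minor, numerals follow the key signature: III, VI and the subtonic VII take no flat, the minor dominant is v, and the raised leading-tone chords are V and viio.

ii64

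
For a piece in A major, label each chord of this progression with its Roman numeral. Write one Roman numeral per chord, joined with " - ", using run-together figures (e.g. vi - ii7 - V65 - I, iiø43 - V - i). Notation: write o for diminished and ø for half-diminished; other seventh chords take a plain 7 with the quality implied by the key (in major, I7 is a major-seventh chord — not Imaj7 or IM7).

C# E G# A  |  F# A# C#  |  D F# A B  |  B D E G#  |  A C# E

I65 - V/ii - ii65 - V43 - I

C#-E-G#-A has root A, degree 1 in A major, so I65.
F#-A#-C#: a major triad on F#, the applied dominant of ii → V/ii.
D-F#-A-B has root B, degree 2 in A major, so ii65.
B-D-E-G#: dominant seventh chord on E = scale degree 5 → V43.
A-C#-E: root A is the tonic; major triad there is I.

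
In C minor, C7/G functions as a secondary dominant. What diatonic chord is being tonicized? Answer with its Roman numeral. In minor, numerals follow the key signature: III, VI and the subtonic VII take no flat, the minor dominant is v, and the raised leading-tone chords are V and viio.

iv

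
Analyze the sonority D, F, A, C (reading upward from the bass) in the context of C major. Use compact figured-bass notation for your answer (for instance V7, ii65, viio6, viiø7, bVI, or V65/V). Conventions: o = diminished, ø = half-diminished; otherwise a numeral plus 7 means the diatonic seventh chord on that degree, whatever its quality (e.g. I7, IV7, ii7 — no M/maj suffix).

The pitches D-F-A-C form a minor seventh chord rooted on D.
In C major, D is the supertonic; the diatonic minor seventh chord there is ii7.

ii7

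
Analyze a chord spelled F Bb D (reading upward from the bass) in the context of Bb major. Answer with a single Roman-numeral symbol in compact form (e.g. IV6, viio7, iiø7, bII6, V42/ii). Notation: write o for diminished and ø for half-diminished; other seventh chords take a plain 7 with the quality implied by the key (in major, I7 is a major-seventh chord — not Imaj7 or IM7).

I64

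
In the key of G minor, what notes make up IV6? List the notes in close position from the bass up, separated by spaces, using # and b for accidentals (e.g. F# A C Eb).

Scale degree 4 in G minor is C; here the chord built on it is altered to a major triad. IV6 is the major subdominant, borrowed from the parallel major.
So the chord is C-E-G.
With the 6 figure the chord is in first inversion; from the bass E upward in close position it reads E-G-C.

E G C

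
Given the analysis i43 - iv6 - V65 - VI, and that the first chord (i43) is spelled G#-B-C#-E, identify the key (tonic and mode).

C# minor

i43 is given as G#-B-C#-E — a minor seventh chord with root C#.
If C# is scale degree 1 and the mode makes that degree carry a minor seventh chord, the tonic is C# and the mode is minor.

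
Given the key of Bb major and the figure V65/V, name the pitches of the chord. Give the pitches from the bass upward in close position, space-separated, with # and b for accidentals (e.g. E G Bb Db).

V65/V is a secondary dominant — the dominant seventh of V. V in Bb major is F, so the applied chord's root is C, a perfect fifth above.
Building a dominant seventh chord on C gives C-E-G-Bb.
With the 65 figure the chord is in first inversion; from the bass E upward in close position it reads E-G-Bb-C.

E G Bb C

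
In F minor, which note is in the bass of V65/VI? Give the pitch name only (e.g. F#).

C

The applied chord V65/VI is rooted on Ab: Ab-C-Eb-Gb.
The figure 65 means first inversion — the third is in the bass.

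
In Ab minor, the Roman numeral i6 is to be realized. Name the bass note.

i in Ab minor has root Ab; the chord is Ab-Cb-Eb.
The figure 6 means first inversion — the third is in the bass.

Cb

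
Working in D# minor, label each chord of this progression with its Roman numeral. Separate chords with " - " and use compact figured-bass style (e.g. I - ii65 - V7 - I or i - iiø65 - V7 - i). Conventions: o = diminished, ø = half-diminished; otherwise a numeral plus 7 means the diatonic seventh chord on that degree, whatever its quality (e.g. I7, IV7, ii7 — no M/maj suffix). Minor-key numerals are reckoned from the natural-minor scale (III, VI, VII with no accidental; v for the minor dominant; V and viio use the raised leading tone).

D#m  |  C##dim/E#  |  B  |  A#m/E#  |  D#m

D#m: minor triad on D# = scale degree 1 → i.
C##dim/E# has root C##, degree 7 in D# minor, so viio6.
B: root B is the submediant; major triad there is VI.
A#m/E#: minor triad on A# = scale degree 5 → v64.
D#m has root D#, degree 1 in D# minor, so i.

i - viio6 - VI - v64 - i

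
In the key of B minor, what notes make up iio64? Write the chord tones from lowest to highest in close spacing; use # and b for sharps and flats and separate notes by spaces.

In B minor, the supertonic is C#, and the diatonic chord built there is a diminished triad.
Stacking thirds from C# gives C#-E-G.
The figured bass 64 indicates second inversion, placing the fifth (G) in the bass: G-C#-E.

G C# E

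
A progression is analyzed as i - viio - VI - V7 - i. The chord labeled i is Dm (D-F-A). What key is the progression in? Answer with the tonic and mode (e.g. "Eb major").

The chord Dm is a minor triad rooted on D; its label is i.
If D is scale degree 1 and the mode makes that degree carry a minor triad, the tonic is D and the mode is minor.

D minor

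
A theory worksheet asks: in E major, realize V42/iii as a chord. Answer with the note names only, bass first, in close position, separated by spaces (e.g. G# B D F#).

C# D# F## A#

The slash means an applied dominant: we want the dominant of iii. In E major, iii is G# minor, and its dominant is built on D#.
Building a dominant seventh chord on D# gives D#-F##-A#-C#.
The figured bass 42 indicates third inversion, placing the seventh (C#) in the bass: C#-D#-F##-A#.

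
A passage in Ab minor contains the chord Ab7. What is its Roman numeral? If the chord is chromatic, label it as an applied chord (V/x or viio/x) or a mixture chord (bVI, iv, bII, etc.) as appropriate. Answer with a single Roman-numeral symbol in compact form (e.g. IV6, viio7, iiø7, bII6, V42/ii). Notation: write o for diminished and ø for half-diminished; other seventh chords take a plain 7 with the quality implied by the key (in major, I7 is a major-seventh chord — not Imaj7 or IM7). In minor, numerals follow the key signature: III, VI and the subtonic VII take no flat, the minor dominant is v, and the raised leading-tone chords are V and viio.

Stacked in thirds the chord is Ab-C-Eb-Gb: a dominant seventh chord on Ab.
Ab is not a diatonic chord root with this quality in Ab minor, but it lies a perfect fifth above Db (iv), so the chord functions as an applied dominant of iv.

V7/iv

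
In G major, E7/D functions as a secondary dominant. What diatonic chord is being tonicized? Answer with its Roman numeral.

The chord is a dominant seventh chord on E.
A dominant resolves down a perfect fifth: E → A. In G major, A is scale degree 2, i.e. ii.

ii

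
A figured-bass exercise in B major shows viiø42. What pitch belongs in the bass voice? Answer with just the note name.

viiø in B major has root A#; the chord is A#-C#-E-G#.
The figure 42 means third inversion — the seventh is in the bass.

G#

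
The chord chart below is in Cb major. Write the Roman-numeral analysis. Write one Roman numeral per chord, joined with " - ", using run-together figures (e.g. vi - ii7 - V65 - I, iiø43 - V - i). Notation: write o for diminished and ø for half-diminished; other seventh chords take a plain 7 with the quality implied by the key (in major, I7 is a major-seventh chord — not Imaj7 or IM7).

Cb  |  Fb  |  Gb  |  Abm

Cb: root Cb is the tonic; major triad there is I.
Fb: major triad on Fb = scale degree 4 → IV.
Gb: root Gb is the dominant; major triad there is V.
Abm: root Ab is the submediant; minor triad there is vi.

I - IV - V - vi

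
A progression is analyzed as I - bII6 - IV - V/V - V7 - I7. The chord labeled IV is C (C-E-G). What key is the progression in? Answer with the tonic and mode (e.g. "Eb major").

G major

IV is given as C-E-G — a major triad with root C.
If C is scale degree 4 and the mode makes that degree carry a major triad, the tonic is G and the mode is major.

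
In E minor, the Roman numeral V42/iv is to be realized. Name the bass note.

The applied chord V42/iv is rooted on E: E-G#-B-D.
The figure 42 means third inversion — the seventh is in the bass.

D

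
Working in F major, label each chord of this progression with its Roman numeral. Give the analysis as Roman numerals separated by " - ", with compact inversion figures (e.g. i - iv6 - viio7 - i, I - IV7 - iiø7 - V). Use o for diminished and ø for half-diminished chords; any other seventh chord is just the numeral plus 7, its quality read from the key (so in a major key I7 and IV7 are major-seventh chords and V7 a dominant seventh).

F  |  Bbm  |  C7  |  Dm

F: root F is the tonic; major triad there is I.
Bbm: minor triad on Bb — chromatic; iv (borrowed from the parallel minor).
C7: dominant seventh chord on C = scale degree 5 → V7.
Dm: root D is the submediant; minor triad there is vi.

I - iv - V7 - vi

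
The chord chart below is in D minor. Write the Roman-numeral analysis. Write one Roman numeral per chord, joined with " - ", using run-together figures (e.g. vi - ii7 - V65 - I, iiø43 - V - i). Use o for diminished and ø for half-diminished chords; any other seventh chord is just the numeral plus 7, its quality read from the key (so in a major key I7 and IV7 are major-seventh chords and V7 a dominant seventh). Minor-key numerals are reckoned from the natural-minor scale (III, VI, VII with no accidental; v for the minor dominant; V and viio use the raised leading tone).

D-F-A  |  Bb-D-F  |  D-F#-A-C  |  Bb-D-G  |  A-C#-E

i - VI - V7/iv - iv6 - V

D-F-A: minor triad on D = scale degree 1 → i.
Bb-D-F: root Bb is the submediant; major triad there is VI.
D-F#-A-C is the secondary dominant of iv (dominant seventh chord on D): V7/iv.
Bb-D-G: minor triad on G = scale degree 4 → iv6.
A-C#-E has root A, degree 5 in D minor, so V.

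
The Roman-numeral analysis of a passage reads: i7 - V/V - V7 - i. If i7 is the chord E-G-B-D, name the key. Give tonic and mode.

E minor

The chord Em7 is a minor seventh chord rooted on E; its label is i7.
If E is scale degree 1 and the mode makes that degree carry a minor seventh chord, the tonic is E and the mode is minor.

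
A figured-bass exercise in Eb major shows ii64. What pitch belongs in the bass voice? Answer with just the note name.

C

ii in Eb major has root F; the chord is F-Ab-C.
The figure 64 means second inversion — the fifth is in the bass.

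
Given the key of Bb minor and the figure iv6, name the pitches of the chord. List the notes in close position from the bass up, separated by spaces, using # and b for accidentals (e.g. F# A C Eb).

The numeral's case and figure indicate a minor triad. In Bb minor its root, scale degree 4, is Eb.
That chord is spelled Eb-Gb-Bb.
The figured bass 6 indicates first inversion, placing the third (Gb) in the bass: Gb-Bb-Eb.

Gb Bb Eb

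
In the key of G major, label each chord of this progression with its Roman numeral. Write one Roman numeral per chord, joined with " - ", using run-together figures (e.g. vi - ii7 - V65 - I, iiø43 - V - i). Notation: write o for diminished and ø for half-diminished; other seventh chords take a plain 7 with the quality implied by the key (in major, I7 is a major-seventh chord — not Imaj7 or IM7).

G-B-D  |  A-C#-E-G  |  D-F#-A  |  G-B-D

G-B-D: root G is the tonic; major triad there is I.
A-C#-E-G: a dominant seventh chord on A, the applied dominant of V → V7/V.
D-F#-A has root D, degree 5 in G major, so V.
G-B-D: major triad on G = scale degree 1 → I.

I - V7/V - V - I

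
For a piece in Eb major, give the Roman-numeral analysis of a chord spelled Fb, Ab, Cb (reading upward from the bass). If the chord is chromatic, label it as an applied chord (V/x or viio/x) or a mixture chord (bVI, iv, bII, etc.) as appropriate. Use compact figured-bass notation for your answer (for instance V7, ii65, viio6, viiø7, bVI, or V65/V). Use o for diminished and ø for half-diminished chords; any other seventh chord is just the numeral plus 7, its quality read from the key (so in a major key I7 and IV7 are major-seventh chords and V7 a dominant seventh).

bII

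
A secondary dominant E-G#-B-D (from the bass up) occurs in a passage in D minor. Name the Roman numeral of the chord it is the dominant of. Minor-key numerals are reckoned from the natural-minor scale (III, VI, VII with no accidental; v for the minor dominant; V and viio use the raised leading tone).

The chord is a dominant seventh chord on E.
A dominant resolves down a perfect fifth: E → A. In D minor, A is scale degree 5, i.e. V.

V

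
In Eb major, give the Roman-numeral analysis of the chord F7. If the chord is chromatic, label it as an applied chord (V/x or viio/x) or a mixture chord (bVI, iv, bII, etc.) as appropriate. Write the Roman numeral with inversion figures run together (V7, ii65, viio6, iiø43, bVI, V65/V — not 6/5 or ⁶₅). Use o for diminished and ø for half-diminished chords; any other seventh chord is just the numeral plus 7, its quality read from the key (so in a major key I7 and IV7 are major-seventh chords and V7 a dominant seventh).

V7/V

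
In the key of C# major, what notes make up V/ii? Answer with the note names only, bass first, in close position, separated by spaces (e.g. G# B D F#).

A# C## E#

V/ii is a secondary dominant — the dominant triad of ii. ii in C# major is D#, so the applied chord's root is A#, a perfect fifth above.
Building a major triad on A# gives A#-C##-E#.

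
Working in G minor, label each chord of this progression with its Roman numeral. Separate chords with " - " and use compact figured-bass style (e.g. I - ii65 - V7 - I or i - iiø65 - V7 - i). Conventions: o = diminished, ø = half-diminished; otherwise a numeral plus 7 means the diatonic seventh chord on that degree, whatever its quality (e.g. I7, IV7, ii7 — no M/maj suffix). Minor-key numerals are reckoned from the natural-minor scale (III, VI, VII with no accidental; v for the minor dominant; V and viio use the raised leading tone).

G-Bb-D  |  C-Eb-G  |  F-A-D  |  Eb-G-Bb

i - iv - v6 - VI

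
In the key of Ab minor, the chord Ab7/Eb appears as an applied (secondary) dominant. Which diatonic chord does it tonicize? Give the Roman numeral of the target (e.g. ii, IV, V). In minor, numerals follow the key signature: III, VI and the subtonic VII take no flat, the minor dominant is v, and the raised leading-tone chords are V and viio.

The chord is a dominant seventh chord on Ab.
A dominant resolves down a perfect fifth: Ab → Db. In Ab minor, Db is scale degree 4, i.e. iv.

iv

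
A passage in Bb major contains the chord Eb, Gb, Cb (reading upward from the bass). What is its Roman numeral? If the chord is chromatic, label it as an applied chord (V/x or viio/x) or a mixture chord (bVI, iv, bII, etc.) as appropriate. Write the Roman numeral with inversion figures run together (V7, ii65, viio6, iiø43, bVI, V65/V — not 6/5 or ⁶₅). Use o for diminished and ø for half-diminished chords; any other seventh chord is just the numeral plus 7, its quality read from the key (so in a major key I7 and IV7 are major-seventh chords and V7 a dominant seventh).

The pitches Cb-Eb-Gb form a major triad rooted on Cb.
Cb is the lowered second degree of Bb major (diatonic 2 would be C). This is the Neapolitan sixth — a major triad on the lowered second degree, here in its customary first inversion.
With Eb in the bass the chord is in first inversion, so the figured bass is 6.

bII6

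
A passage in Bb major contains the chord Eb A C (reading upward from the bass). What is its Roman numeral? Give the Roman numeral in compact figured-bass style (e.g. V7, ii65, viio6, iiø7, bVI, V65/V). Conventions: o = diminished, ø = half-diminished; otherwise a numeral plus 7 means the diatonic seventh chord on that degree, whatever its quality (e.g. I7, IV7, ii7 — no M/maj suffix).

viio64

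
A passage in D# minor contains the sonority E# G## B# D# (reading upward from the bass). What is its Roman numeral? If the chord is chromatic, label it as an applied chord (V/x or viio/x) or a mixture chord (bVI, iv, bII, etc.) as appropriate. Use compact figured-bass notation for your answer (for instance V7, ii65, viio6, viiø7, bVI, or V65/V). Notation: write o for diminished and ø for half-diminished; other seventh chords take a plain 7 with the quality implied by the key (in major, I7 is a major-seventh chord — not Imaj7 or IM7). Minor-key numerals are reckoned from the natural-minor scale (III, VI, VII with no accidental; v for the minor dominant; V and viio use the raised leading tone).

V7/V

The pitches E#-G##-B#-D# form a dominant seventh chord rooted on E#.
E# is not a diatonic chord root with this quality in D# minor, but it lies a perfect fifth above A# (V), so the chord functions as an applied dominant of V.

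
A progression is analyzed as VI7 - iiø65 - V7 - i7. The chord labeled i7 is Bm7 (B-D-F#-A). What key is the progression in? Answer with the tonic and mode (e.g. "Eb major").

The chord Bm7 is a minor seventh chord rooted on B; its label is i7.
If B is scale degree 1 and the mode makes that degree carry a minor seventh chord, the tonic is B and the mode is minor.

B minor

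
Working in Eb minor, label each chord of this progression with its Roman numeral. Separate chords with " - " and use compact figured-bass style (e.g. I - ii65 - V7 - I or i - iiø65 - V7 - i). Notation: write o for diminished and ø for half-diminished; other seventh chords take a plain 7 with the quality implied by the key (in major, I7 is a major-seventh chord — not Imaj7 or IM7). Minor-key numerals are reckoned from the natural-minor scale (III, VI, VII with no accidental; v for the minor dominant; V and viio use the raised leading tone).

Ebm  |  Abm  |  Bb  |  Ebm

Ebm: root Eb is the tonic; minor triad there is i.
Abm: root Ab is the subdominant; minor triad there is iv.
Bb: root Bb is the dominant; major triad there is V.
Ebm: root Eb is the tonic; minor triad there is i.

i - iv - V - i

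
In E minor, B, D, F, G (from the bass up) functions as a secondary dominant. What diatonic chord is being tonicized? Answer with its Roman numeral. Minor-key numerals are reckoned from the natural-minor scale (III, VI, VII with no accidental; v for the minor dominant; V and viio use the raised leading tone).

The chord is a dominant seventh chord on G.
A dominant resolves down a perfect fifth: G → C. In E minor, C is scale degree 6, i.e. VI.

VI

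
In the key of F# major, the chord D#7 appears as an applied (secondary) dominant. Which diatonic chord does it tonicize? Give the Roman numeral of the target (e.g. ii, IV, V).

ii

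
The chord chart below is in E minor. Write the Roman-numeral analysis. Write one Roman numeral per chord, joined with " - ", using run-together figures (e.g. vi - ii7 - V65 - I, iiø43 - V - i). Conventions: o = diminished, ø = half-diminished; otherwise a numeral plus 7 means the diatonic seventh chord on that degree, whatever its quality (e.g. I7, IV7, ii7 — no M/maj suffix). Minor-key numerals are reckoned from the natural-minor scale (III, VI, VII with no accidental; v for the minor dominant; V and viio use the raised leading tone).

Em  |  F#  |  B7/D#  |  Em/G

i - V/V - V65 - i6

Em: root E is the tonic; minor triad there is i.
F#: a major triad on F#, the applied dominant of V → V/V.
B7/D# has root B, degree 5 in E minor, so V65.
Em/G has root E, degree 1 in E minor, so i6.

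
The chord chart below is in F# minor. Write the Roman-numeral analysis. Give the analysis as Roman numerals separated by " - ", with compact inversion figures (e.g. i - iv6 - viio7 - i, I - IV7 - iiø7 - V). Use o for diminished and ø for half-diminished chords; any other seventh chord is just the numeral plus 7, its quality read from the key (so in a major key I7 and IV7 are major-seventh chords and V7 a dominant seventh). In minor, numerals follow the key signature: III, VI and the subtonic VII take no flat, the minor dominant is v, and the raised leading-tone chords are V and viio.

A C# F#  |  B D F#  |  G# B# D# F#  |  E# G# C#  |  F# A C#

i6 - iv - V7/V - V6 - i

A-C#-F# has root F#, degree 1 in F# minor, so i6.
B-D-F#: root B is the subdominant; minor triad there is iv.
G#-B#-D#-F#: chromatic; G# is V of V, so V7/V.
E#-G#-C#: root C# is the dominant; major triad there is V6.
F#-A-C#: root F# is the tonic; minor triad there is i.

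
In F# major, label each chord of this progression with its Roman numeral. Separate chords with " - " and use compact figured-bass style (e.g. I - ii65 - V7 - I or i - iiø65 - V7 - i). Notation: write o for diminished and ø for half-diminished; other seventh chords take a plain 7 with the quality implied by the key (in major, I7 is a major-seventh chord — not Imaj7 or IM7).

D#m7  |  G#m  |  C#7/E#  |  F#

vi7 - ii - V65 - I

D#m7: minor seventh chord on D# = scale degree 6 → vi7.
G#m has root G#, degree 2 in F# major, so ii.
C#7/E#: root C# is the dominant; dominant seventh chord there is V65.
F# has root F#, degree 1 in F# major, so I.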